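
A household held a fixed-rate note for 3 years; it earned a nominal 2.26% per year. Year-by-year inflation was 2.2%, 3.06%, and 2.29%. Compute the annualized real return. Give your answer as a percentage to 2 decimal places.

-0.25%

Cumulative inflation factor: 1.022 × 1.0306 × 1.0229 ≈ 1.07739.
Nominal growth factor: 1.06934. Real growth factor = 1.06934 / 1.07739 ≈ 0.99253.
Annualized: 0.99253^(1/3) − 1 ≈ -0.00250.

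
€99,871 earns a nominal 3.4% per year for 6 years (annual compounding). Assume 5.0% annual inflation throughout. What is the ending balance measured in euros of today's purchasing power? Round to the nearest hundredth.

€91,080.80

Nominal value at maturity: €99,871 × (1 + 3.4%)^6 ≈ €122,056.98.
Price-level factor over 6 years: (1 + 5.0%)^6 ≈ 1.3400956406.
The maturity value deflated by that factor is the answer in today's purchasing power.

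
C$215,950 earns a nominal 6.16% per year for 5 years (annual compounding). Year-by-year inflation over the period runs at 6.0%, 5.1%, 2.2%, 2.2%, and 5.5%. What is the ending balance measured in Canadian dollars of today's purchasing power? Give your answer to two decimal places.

Nominal value at maturity: C$215,950 × (1 + 6.16%)^5 ≈ C$291,177.46.
Price-level factor over 5 years: 1.060 × 1.051 × 1.022 × 1.022 × 1.055 ≈ 1.2276168265.
The maturity value deflated by that factor is the answer in today's purchasing power.

C$237,189.21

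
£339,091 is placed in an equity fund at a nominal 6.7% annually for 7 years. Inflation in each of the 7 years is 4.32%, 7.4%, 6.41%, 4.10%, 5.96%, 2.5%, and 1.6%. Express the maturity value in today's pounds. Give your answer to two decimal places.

Nominal value at maturity: £339,091 × (1 + 6.7%)^7 ≈ £533,908.95.
Price-level factor over 7 years: 1.0432 × 1.074 × 1.0641 × 1.0410 × 1.0596 × 1.025 × 1.016 ≈ 1.3695079429.
Dividing the nominal maturity value by the price-level factor gives the value in today's money.

£389,854.58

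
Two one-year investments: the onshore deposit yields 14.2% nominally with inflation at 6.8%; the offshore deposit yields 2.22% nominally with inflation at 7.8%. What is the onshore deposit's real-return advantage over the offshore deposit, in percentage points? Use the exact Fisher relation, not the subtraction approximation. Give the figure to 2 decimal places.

12.11

The onshore deposit real return: 1.142/1.068 − 1 = 6.929%.
The offshore deposit real return: 1.0222/1.078 − 1 = -5.176%.
Difference: 6.929 − (-5.176) = 12.105 pp.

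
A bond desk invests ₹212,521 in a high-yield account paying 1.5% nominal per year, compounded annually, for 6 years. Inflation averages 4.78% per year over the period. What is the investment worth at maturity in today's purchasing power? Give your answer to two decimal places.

₹175,601.31

Nominal value at maturity: ₹212,521 × (1 + 1.5%)^6 ≈ ₹232,379.66.
Price-level factor over 6 years: (1 + 4.78%)^6 ≈ 1.3233367236.
Dividing the nominal maturity value by the price-level factor gives the value in today's money.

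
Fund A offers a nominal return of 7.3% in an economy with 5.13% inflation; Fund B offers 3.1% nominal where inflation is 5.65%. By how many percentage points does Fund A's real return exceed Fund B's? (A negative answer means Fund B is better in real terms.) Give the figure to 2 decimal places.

Fund A real return: 1.073/1.0513 − 1 = 2.064%.
Fund B real return: 1.031/1.0565 − 1 = -2.414%.
Difference: 2.064 − (-2.414) = 4.478 pp.

4.48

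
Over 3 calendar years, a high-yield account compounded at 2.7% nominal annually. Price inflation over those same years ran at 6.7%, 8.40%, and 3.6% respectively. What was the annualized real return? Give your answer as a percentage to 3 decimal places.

-3.309%

Cumulative inflation factor: 1.067 × 1.0840 × 1.036 ≈ 1.19827.
Nominal growth factor: 1.08321. Real growth factor = 1.08321 / 1.19827 ≈ 0.90398.
Annualized: 0.90398^(1/3) − 1 ≈ -0.03309.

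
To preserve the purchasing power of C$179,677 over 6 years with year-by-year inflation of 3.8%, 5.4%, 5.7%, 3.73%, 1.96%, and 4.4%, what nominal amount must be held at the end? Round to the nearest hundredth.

Cumulative price-level factor: 1.038 × 1.054 × 1.057 × 1.0373 × 1.0196 × 1.044 ≈ 1.2768728569.
The nominal amount required is C$179,677 scaled up by that factor.

C$229,424.68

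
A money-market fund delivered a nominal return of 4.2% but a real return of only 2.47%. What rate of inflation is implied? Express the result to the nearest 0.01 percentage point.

1.69%

From (1+r_nom) = (1+r_real)(1+π), we get 1+π = (1 + 4.2%)/(1 + 2.47%) = 1.042/1.0247 ≈ 1.01688.
So π ≈ 1.6883%.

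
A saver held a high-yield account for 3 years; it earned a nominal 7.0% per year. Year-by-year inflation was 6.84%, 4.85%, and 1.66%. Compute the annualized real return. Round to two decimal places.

2.46%

Cumulative inflation factor: 1.0684 × 1.0485 × 1.0166 ≈ 1.13881.
Nominal growth factor: 1.22504. Real growth factor = 1.22504 / 1.13881 ≈ 1.07572.
Annualized: 1.07572^(1/3) − 1 ≈ 0.02463.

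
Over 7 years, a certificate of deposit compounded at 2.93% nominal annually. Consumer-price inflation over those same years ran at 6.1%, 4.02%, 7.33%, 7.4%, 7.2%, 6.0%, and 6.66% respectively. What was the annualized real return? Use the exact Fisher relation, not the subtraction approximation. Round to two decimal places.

-3.24%

Cumulative inflation factor: 1.061 × 1.0402 × 1.0733 × 1.074 × 1.072 × 1.060 × 1.0666 ≈ 1.54191.
Nominal growth factor: 1.22403. Real growth factor = 1.22403 / 1.54191 ≈ 0.79384.
Annualized: 0.79384^(1/7) − 1 ≈ -0.03244.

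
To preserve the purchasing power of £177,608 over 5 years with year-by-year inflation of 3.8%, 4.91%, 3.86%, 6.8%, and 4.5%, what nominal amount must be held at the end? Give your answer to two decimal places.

Cumulative price-level factor: 1.038 × 1.0491 × 1.0386 × 1.068 × 1.045 ≈ 1.2622637259.
Multiplying £177,608 by the price-level factor gives the future nominal sum.

£224,188.14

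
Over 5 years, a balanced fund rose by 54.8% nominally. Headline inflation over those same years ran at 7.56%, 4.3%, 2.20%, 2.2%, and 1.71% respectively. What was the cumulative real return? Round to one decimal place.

Cumulative inflation factor: 1.0756 × 1.043 × 1.0220 × 1.022 × 1.0171 ≈ 1.19179.
Nominal growth factor: 1.54800. Real growth factor = 1.54800 / 1.19179 ≈ 1.29888.
Total real return ≈ 29.8884%.

29.9%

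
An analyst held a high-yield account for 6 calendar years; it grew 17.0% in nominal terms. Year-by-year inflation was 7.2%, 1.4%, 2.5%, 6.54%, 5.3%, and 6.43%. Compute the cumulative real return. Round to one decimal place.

Cumulative inflation factor: 1.072 × 1.014 × 1.025 × 1.0654 × 1.053 × 1.0643 ≈ 1.33034.
Nominal growth factor: 1.17000. Real growth factor = 1.17000 / 1.33034 ≈ 0.87948.
Total real return ≈ -12.0524%.

-12.1%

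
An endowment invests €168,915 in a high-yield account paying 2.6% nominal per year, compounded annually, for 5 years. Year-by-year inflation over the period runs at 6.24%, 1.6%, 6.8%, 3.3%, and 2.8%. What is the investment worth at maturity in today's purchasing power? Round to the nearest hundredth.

€156,876.74

Nominal value at maturity: €168,915 × (1 + 2.6%)^5 ≈ €192,045.89.
Price-level factor over 5 years: 1.0624 × 1.016 × 1.068 × 1.033 × 1.028 ≈ 1.2241833230.
Dividing the nominal maturity value by the price-level factor gives the value in today's money.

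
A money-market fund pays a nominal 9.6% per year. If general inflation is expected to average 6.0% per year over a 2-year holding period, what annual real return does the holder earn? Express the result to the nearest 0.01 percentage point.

3.40%

With constant rates the annual real return is the same each year: (1+9.6%)/(1+6.0%) − 1 = 0.03396.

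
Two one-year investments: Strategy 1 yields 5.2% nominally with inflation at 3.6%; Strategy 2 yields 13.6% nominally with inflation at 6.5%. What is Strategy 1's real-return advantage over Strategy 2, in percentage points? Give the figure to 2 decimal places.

-5.12

Strategy 1 real return: 1.052/1.036 − 1 = 1.544%.
Strategy 2 real return: 1.136/1.065 − 1 = 6.667%.
Difference: 1.544 − 6.667 = -5.123 pp.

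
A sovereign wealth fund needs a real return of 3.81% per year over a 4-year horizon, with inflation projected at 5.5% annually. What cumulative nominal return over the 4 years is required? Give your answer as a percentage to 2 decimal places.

Required annual nominal rate: (1+3.81%)(1+5.5%) − 1 = 9.51955%.
Cumulative over 4 years: (1 + 0.0951955)^4 − 1 ≈ 0.43869.

43.87%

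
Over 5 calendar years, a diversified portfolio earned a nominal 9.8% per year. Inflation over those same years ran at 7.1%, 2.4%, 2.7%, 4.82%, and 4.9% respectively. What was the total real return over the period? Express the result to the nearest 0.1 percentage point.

Cumulative inflation factor: 1.071 × 1.024 × 1.027 × 1.0482 × 1.049 ≈ 1.23845.
Nominal growth factor: 1.59592. Real growth factor = 1.59592 / 1.23845 ≈ 1.28864.
Total real return ≈ 28.8642%.

28.9%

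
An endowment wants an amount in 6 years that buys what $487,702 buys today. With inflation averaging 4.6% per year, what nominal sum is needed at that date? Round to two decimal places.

Cumulative price-level factor: (1+4.6%)^6 ≈ 1.3097551271.
Multiplying $487,702 by the price-level factor gives the future nominal sum.

$638,770.19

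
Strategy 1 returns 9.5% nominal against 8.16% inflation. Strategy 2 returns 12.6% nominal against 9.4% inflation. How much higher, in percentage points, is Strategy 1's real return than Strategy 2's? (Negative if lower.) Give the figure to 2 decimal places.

Strategy 1 real return: 1.095/1.0816 − 1 = 1.239%.
Strategy 2 real return: 1.126/1.094 − 1 = 2.925%.
Difference: 1.239 − 2.925 = -1.686 pp.

-1.69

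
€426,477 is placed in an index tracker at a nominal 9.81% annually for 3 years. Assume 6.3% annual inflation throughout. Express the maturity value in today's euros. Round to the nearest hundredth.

€470,133.82

Nominal value at maturity: €426,477 × (1 + 9.81%)^3 ≈ €564,704.55.
Price-level factor over 3 years: (1 + 6.3%)^3 = 1.201157047.
The maturity value deflated by that factor is the answer in today's purchasing power.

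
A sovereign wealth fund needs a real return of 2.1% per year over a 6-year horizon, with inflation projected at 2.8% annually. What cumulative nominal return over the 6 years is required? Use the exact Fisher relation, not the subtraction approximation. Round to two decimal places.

Required annual nominal rate: (1+2.1%)(1+2.8%) − 1 = 4.9588%.
Cumulative over 6 years: (1 + 0.049588)^6 − 1 ≈ 0.33694.

33.69%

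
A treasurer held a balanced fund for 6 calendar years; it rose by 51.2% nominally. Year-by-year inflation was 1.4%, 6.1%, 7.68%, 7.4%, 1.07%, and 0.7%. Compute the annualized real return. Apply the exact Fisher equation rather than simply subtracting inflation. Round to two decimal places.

3.00%

Cumulative inflation factor: 1.014 × 1.061 × 1.0768 × 1.074 × 1.0107 × 1.007 ≈ 1.26632.
Nominal growth factor: 1.51200. Real growth factor = 1.51200 / 1.26632 ≈ 1.19401.
Annualized: 1.19401^(1/6) − 1 ≈ 0.02999.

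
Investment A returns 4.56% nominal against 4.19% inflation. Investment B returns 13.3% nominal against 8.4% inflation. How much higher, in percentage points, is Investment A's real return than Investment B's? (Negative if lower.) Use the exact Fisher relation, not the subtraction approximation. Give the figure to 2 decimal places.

-4.17

Investment A real return: 1.0456/1.0419 − 1 = 0.355%.
Investment B real return: 1.133/1.084 − 1 = 4.520%.
Difference: 0.355 − 4.520 = -4.165 pp.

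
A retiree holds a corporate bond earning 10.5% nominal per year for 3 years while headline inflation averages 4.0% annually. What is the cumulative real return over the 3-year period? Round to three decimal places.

19.946%

The annual real rate is (1+10.5%)/(1+4.0%) − 1 = 6.2500%.
Compounded over 3 years: (1 + 0.062500)^3 − 1 ≈ 0.19946.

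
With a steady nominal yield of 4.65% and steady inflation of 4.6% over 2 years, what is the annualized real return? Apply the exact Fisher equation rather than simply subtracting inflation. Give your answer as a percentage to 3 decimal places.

0.048%

With constant rates the annual real return is the same each year: (1+4.65%)/(1+4.6%) − 1 = 0.00048.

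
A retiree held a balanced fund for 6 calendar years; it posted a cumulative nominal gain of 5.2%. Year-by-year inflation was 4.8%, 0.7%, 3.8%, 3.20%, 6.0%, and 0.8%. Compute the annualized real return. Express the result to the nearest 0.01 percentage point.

Cumulative inflation factor: 1.048 × 1.007 × 1.038 × 1.0320 × 1.060 × 1.008 ≈ 1.20791.
Nominal growth factor: 1.05200. Real growth factor = 1.05200 / 1.20791 ≈ 0.87093.
Annualized: 0.87093^(1/6) − 1 ≈ -0.02277.

-2.28%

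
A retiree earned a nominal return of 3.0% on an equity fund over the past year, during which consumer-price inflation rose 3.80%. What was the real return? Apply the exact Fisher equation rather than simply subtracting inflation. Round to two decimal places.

-0.77%

Real return via the Fisher equation: (1 + 3.0%)/(1 + 3.80%) − 1 = 1.030/1.0380 − 1 ≈ -0.00771.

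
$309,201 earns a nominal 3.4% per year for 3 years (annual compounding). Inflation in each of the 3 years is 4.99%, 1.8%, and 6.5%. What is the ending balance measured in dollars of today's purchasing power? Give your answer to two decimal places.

Nominal value at maturity: $309,201 × (1 + 3.4%)^3 ≈ $341,823.96.
Price-level factor over 3 years: 1.0499 × 1.018 × 1.065 = 1.138270083.
The maturity value deflated by that factor is the answer in today's purchasing power.

$300,301.28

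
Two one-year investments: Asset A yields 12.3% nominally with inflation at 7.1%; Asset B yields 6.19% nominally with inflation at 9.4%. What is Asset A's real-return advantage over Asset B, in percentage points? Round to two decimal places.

Asset A real return: 1.123/1.071 − 1 = 4.855%.
Asset B real return: 1.0619/1.094 − 1 = -2.934%.
Difference: 4.855 − (-2.934) = 7.789 pp.

7.79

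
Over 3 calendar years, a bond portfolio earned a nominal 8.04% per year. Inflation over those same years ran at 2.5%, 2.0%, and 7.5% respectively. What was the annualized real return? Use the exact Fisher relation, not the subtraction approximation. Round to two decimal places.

3.91%

Cumulative inflation factor: 1.025 × 1.020 × 1.075 ≈ 1.12391.
Nominal growth factor: 1.26111. Real growth factor = 1.26111 / 1.12391 ≈ 1.12207.
Annualized: 1.12207^(1/3) − 1 ≈ 0.03914.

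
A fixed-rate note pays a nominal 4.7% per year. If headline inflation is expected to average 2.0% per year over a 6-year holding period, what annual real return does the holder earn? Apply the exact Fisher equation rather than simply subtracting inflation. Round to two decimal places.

2.65%

With constant rates the annual real return is the same each year: (1+4.7%)/(1+2.0%) − 1 = 0.02647.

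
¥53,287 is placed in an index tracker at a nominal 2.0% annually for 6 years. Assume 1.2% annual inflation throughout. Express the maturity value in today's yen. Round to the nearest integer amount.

Nominal value at maturity: ¥53,287 × (1 + 2.0%)^6 ≈ ¥60,010.
Price-level factor over 6 years: (1 + 1.2%)^6 ≈ 1.0741948725.
The maturity value deflated by that factor is the answer in today's purchasing power.

¥55,865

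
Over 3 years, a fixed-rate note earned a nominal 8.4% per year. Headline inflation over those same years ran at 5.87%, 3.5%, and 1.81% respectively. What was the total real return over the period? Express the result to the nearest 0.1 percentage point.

Cumulative inflation factor: 1.0587 × 1.035 × 1.0181 ≈ 1.11559.
Nominal growth factor: 1.27376. Real growth factor = 1.27376 / 1.11559 ≈ 1.14178.
Total real return ≈ 14.1785%.

14.2%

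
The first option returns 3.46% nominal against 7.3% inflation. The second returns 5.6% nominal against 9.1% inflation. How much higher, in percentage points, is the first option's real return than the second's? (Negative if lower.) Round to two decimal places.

-0.37

The first option real return: 1.0346/1.073 − 1 = -3.579%.
The second real return: 1.056/1.091 − 1 = -3.208%.
Difference: -3.579 − (-3.208) = -0.371 pp.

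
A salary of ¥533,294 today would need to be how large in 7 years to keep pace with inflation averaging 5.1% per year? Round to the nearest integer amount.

¥755,415

Cumulative price-level factor: (1+5.1%)^7 ≈ 1.4165079366.
Multiplying ¥533,294 by the price-level factor gives the future nominal sum.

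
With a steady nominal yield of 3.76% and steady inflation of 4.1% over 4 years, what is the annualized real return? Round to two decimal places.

-0.33%

With constant rates the annual real return is the same each year: (1+3.76%)/(1+4.1%) − 1 = -0.00327.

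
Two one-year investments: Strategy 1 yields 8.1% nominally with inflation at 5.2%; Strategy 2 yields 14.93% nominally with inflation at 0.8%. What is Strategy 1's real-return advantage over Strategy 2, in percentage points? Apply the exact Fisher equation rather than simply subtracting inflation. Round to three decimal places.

Strategy 1 real return: 1.081/1.052 − 1 = 2.7567%.
Strategy 2 real return: 1.1493/1.008 − 1 = 14.0179%.
Difference: 2.7567 − 14.0179 = -11.2612 pp.

-11.261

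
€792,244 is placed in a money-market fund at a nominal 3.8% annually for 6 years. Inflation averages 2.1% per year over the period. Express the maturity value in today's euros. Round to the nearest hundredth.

€874,759.42

Nominal value at maturity: €792,244 × (1 + 3.8%)^6 ≈ €990,930.24.
Price-level factor over 6 years: (1 + 2.1%)^6 ≈ 1.1328031618.
Dividing the nominal maturity value by the price-level factor gives the value in today's money.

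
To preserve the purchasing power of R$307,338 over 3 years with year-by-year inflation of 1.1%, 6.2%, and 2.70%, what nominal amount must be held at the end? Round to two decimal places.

R$338,892.83

Cumulative price-level factor: 1.011 × 1.062 × 1.0270 = 1.102671414.
Multiplying R$307,338 by the price-level factor gives the future nominal sum.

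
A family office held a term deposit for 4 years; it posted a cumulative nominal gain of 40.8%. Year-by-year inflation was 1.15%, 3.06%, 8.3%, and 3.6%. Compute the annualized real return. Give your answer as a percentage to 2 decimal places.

Cumulative inflation factor: 1.0115 × 1.0306 × 1.083 × 1.036 ≈ 1.16962.
Nominal growth factor: 1.40800. Real growth factor = 1.40800 / 1.16962 ≈ 1.20381.
Annualized: 1.20381^(1/4) − 1 ≈ 0.04747.

4.75%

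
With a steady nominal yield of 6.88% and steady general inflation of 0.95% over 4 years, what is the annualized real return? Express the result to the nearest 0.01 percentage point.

With constant rates the annual real return is the same each year: (1+6.88%)/(1+0.95%) − 1 = 0.05874.

5.87%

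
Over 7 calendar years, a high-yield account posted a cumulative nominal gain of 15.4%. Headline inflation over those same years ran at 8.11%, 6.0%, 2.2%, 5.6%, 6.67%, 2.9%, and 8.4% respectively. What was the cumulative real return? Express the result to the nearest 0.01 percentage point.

-21.58%

Cumulative inflation factor: 1.0811 × 1.060 × 1.022 × 1.056 × 1.0667 × 1.029 × 1.084 ≈ 1.47154.
Nominal growth factor: 1.15400. Real growth factor = 1.15400 / 1.47154 ≈ 0.78421.
Total real return ≈ -21.5790%.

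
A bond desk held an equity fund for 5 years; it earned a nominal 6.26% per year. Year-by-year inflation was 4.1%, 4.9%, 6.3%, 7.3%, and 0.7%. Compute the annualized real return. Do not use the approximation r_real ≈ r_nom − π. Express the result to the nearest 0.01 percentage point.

Cumulative inflation factor: 1.041 × 1.049 × 1.063 × 1.073 × 1.007 ≈ 1.25426.
Nominal growth factor: 1.35472. Real growth factor = 1.35472 / 1.25426 ≈ 1.08009.
Annualized: 1.08009^(1/5) − 1 ≈ 0.01553.

1.55%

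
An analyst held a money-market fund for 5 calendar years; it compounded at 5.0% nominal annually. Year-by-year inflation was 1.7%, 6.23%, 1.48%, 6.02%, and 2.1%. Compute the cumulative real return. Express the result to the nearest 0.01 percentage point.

Cumulative inflation factor: 1.017 × 1.0623 × 1.0148 × 1.0602 × 1.021 ≈ 1.18676.
Nominal growth factor: 1.27628. Real growth factor = 1.27628 / 1.18676 ≈ 1.07544.
Total real return ≈ 7.5435%.

7.54%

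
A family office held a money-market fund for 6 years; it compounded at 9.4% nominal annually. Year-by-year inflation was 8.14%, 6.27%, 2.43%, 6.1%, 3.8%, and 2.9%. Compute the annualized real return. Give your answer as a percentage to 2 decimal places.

4.27%

Cumulative inflation factor: 1.0814 × 1.0627 × 1.0243 × 1.061 × 1.038 × 1.029 ≈ 1.33399.
Nominal growth factor: 1.71437. Real growth factor = 1.71437 / 1.33399 ≈ 1.28514.
Annualized: 1.28514^(1/6) − 1 ≈ 0.04270.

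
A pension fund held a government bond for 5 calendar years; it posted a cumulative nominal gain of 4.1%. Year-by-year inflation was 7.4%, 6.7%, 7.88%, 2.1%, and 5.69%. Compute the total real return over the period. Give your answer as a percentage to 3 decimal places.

Cumulative inflation factor: 1.074 × 1.067 × 1.0788 × 1.021 × 1.0569 ≈ 1.33404.
Nominal growth factor: 1.04100. Real growth factor = 1.04100 / 1.33404 ≈ 0.78034.
Total real return ≈ -21.9664%.

-21.966%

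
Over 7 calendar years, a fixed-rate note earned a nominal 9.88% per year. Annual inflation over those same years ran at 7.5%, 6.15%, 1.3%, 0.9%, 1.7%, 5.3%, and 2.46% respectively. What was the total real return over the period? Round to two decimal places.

Cumulative inflation factor: 1.075 × 1.0615 × 1.013 × 1.009 × 1.017 × 1.053 × 1.0246 ≈ 1.27977.
Nominal growth factor: 1.93388. Real growth factor = 1.93388 / 1.27977 ≈ 1.51112.
Total real return ≈ 51.1116%.

51.11%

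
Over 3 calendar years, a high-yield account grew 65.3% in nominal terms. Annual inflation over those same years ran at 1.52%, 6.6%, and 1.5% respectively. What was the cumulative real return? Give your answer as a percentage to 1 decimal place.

Cumulative inflation factor: 1.0152 × 1.066 × 1.015 ≈ 1.09844.
Nominal growth factor: 1.65300. Real growth factor = 1.65300 / 1.09844 ≈ 1.50487.
Total real return ≈ 50.4867%.

50.5%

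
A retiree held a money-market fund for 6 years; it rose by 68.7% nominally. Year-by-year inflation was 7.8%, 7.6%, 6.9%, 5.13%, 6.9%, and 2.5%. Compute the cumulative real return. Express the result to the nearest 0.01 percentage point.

18.11%

Cumulative inflation factor: 1.078 × 1.076 × 1.069 × 1.0513 × 1.069 × 1.025 ≈ 1.42836.
Nominal growth factor: 1.68700. Real growth factor = 1.68700 / 1.42836 ≈ 1.18108.
Total real return ≈ 18.1077%.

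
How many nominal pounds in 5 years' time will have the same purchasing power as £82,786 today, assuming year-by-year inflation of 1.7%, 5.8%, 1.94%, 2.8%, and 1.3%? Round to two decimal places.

Cumulative price-level factor: 1.017 × 1.058 × 1.0194 × 1.028 × 1.013 ≈ 1.1422306508.
The nominal amount required is £82,786 scaled up by that factor.

£94,560.71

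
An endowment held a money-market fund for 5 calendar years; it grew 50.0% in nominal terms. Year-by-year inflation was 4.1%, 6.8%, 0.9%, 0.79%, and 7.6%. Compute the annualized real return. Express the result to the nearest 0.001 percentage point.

4.277%

Cumulative inflation factor: 1.041 × 1.068 × 1.009 × 1.0079 × 1.076 ≈ 1.21659.
Nominal growth factor: 1.50000. Real growth factor = 1.50000 / 1.21659 ≈ 1.23296.
Annualized: 1.23296^(1/5) − 1 ≈ 0.04277.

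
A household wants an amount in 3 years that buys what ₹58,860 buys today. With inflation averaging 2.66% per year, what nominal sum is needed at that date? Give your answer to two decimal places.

₹63,683.08

Cumulative price-level factor: (1+2.66%)^3 ≈ 1.0819415011.
The nominal amount required is ₹58,860 scaled up by that factor.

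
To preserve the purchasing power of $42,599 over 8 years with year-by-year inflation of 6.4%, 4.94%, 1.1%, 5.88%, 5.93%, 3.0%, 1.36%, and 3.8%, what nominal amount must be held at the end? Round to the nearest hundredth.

$58,447.69

Cumulative price-level factor: 1.064 × 1.0494 × 1.011 × 1.0588 × 1.0593 × 1.030 × 1.0136 × 1.038 ≈ 1.3720436508.
Multiplying $42,599 by the price-level factor gives the future nominal sum.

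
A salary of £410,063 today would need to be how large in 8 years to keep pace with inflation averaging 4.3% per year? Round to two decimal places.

Cumulative price-level factor: (1+4.3%)^8 ≈ 1.4004721197.
The nominal amount required is £410,063 scaled up by that factor.

£574,281.80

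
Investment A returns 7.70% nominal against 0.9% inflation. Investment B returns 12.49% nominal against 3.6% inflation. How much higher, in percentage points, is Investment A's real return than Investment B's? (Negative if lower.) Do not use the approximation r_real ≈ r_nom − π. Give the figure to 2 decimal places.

-1.84

Investment A real return: 1.0770/1.009 − 1 = 6.739%.
Investment B real return: 1.1249/1.036 − 1 = 8.581%.
Difference: 6.739 − 8.581 = -1.842 pp.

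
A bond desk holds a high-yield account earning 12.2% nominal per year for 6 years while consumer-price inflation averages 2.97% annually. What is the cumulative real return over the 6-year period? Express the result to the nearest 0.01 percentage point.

The annual real rate is (1+12.2%)/(1+2.97%) − 1 = 8.9638%.
Compounded over 6 years: (1 + 0.089638)^6 − 1 ≈ 0.67376.

67.38%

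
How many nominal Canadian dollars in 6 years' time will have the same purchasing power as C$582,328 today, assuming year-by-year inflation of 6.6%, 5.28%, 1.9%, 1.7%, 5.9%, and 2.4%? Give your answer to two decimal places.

C$734,449.28

Cumulative price-level factor: 1.066 × 1.0528 × 1.019 × 1.017 × 1.059 × 1.024 ≈ 1.2612295417.
The nominal amount required is C$582,328 scaled up by that factor.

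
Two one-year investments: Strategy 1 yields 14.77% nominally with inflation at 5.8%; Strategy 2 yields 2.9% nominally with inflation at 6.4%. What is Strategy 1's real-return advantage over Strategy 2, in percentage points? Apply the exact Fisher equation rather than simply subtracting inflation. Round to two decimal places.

Strategy 1 real return: 1.1477/1.058 − 1 = 8.478%.
Strategy 2 real return: 1.029/1.064 − 1 = -3.289%.
Difference: 8.478 − (-3.289) = 11.767 pp.

11.77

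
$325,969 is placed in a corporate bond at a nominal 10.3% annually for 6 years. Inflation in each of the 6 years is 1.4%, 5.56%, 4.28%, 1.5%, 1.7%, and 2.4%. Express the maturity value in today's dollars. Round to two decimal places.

$497,512.58

Nominal value at maturity: $325,969 × (1 + 10.3%)^6 ≈ $586,988.21.
Price-level factor over 6 years: 1.014 × 1.0556 × 1.0428 × 1.015 × 1.017 × 1.024 ≈ 1.1798459629.
The maturity value deflated by that factor is the answer in today's purchasing power.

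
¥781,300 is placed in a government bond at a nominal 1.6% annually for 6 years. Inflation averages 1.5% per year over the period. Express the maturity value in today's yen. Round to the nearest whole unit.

¥785,930

Nominal value at maturity: ¥781,300 × (1 + 1.6%)^6 ≈ ¥859,370.
Price-level factor over 6 years: (1 + 1.5%)^6 ≈ 1.0934432639.
The maturity value deflated by that factor is the answer in today's purchasing power.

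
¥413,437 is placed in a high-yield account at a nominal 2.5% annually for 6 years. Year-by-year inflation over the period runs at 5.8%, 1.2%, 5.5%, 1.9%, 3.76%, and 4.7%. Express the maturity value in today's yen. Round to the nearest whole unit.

¥383,427

Nominal value at maturity: ¥413,437 × (1 + 2.5%)^6 ≈ ¥479,460.
Price-level factor over 6 years: 1.058 × 1.012 × 1.055 × 1.019 × 1.0376 × 1.047 ≈ 1.2504590343.
The maturity value deflated by that factor is the answer in today's purchasing power.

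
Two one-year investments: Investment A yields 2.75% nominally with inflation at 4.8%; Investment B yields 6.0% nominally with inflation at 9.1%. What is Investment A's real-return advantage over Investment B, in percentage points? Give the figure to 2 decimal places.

Investment A real return: 1.0275/1.048 − 1 = -1.956%.
Investment B real return: 1.060/1.091 − 1 = -2.841%.
Difference: -1.956 − (-2.841) = 0.885 pp.

0.89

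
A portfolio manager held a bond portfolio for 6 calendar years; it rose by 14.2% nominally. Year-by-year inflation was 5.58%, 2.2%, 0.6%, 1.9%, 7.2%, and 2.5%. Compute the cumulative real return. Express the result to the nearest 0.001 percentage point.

-6.040%

Cumulative inflation factor: 1.0558 × 1.022 × 1.006 × 1.019 × 1.072 × 1.025 ≈ 1.21541.
Nominal growth factor: 1.14200. Real growth factor = 1.14200 / 1.21541 ≈ 0.93960.
Total real return ≈ -6.0401%.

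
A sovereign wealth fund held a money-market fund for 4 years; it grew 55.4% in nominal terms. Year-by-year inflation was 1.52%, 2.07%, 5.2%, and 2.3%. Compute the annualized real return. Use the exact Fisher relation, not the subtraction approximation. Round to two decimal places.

Cumulative inflation factor: 1.0152 × 1.0207 × 1.052 × 1.023 ≈ 1.11517.
Nominal growth factor: 1.55400. Real growth factor = 1.55400 / 1.11517 ≈ 1.39351.
Annualized: 1.39351^(1/4) − 1 ≈ 0.08649.

8.65%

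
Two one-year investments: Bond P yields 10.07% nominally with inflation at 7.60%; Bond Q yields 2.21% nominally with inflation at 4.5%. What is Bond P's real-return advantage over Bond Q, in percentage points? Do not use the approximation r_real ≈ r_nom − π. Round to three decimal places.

Bond P real return: 1.1007/1.0760 − 1 = 2.2955%.
Bond Q real return: 1.0221/1.045 − 1 = -2.1914%.
Difference: 2.2955 − (-2.1914) = 4.4869 pp.

4.487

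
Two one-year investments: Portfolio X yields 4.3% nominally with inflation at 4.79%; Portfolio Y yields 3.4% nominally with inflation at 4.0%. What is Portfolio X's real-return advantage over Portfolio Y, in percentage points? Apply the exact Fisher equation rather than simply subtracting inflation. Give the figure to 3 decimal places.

0.109

Portfolio X real return: 1.043/1.0479 − 1 = -0.4676%.
Portfolio Y real return: 1.034/1.040 − 1 = -0.5769%.
Difference: -0.4676 − (-0.5769) = 0.1093 pp.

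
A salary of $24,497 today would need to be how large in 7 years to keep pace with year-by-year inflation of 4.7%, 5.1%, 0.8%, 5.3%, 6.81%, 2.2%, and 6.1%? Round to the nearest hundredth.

Cumulative price-level factor: 1.047 × 1.051 × 1.008 × 1.053 × 1.0681 × 1.022 × 1.061 ≈ 1.3527467393.
The nominal amount required is $24,497 scaled up by that factor.

$33,138.24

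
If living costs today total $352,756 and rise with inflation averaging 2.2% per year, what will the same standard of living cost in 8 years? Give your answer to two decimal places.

$419,837.84

Cumulative price-level factor: (1+2.2%)^8 ≈ 1.1901649777.
Multiplying $352,756 by the price-level factor gives the future nominal sum.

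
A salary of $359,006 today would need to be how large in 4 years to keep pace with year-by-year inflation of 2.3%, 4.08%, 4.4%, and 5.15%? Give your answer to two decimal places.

Cumulative price-level factor: 1.023 × 1.0408 × 1.044 × 1.0515 ≈ 1.1688336144.
The nominal amount required is $359,006 scaled up by that factor.

$419,618.28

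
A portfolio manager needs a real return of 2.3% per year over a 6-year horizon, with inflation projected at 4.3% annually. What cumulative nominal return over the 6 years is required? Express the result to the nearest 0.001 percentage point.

47.557%

Required annual nominal rate: (1+2.3%)(1+4.3%) − 1 = 6.6989%.
Cumulative over 6 years: (1 + 0.066989)^6 − 1 ≈ 0.47557.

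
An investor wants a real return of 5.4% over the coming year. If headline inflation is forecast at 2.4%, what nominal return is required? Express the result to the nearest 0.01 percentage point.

7.93%

By the Fisher equation, 1 + r_nom = (1 + 5.4%)(1 + 2.4%) = 1.054 × 1.024 = 1.079296.
So r_nom = 7.9296%.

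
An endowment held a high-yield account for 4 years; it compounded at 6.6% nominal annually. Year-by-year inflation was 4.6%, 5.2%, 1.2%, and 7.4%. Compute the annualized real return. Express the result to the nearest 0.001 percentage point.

1.935%

Cumulative inflation factor: 1.046 × 1.052 × 1.012 × 1.074 ≈ 1.19600.
Nominal growth factor: 1.29130. Real growth factor = 1.29130 / 1.19600 ≈ 1.07968.
Annualized: 1.07968^(1/4) − 1 ≈ 0.01935.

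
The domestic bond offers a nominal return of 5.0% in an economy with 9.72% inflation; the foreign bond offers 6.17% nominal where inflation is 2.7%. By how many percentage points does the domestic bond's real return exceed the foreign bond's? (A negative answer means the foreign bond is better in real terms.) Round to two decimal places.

The domestic bond real return: 1.050/1.0972 − 1 = -4.302%.
The foreign bond real return: 1.0617/1.027 − 1 = 3.379%.
Difference: -4.302 − 3.379 = -7.681 pp.

-7.68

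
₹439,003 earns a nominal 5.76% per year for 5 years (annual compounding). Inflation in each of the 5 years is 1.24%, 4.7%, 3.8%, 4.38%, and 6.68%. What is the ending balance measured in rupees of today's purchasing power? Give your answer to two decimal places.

₹474,109.03

Nominal value at maturity: ₹439,003 × (1 + 5.76%)^5 ≈ ₹580,864.32.
Price-level factor over 5 years: 1.0124 × 1.047 × 1.038 × 1.0438 × 1.0668 ≈ 1.2251703308.
The maturity value deflated by that factor is the answer in today's purchasing power.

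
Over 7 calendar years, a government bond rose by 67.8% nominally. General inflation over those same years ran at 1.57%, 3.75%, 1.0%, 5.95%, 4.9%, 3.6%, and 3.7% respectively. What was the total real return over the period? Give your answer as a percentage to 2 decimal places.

Cumulative inflation factor: 1.0157 × 1.0375 × 1.010 × 1.0595 × 1.049 × 1.036 × 1.037 ≈ 1.27084.
Nominal growth factor: 1.67800. Real growth factor = 1.67800 / 1.27084 ≈ 1.32039.
Total real return ≈ 32.0390%.

32.04%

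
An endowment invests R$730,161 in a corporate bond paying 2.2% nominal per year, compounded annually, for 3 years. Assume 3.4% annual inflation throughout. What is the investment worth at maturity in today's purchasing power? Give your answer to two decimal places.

Nominal value at maturity: R$730,161 × (1 + 2.2%)^3 ≈ R$779,419.59.
Price-level factor over 3 years: (1 + 3.4%)^3 = 1.105507304.
The maturity value deflated by that factor is the answer in today's purchasing power.

R$705,033.42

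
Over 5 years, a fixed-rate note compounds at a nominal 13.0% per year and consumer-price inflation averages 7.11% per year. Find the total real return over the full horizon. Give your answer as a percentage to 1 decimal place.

30.7%

The annual real rate is (1+13.0%)/(1+7.11%) − 1 = 5.4990%.
Compounded over 5 years: (1 + 0.054990)^5 − 1 ≈ 0.30690.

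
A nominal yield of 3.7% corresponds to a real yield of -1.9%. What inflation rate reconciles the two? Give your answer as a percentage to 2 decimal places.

From (1+r_nom) = (1+r_real)(1+π), we get 1+π = (1 + 3.7%)/(1 − 1.9%) = 1.037/0.981 ≈ 1.05708.
So π ≈ 5.7085%.

5.71%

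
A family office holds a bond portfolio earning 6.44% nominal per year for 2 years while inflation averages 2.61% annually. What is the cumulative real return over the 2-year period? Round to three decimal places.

The annual real rate is (1+6.44%)/(1+2.61%) − 1 = 3.7326%.
Compounded over 2 years: (1 + 0.037326)^2 − 1 ≈ 0.07604.

7.604%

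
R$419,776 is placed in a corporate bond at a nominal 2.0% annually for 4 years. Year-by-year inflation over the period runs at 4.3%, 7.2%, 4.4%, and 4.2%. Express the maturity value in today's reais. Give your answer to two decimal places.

Nominal value at maturity: R$419,776 × (1 + 2.0%)^4 ≈ R$454,379.04.
Price-level factor over 4 years: 1.043 × 1.072 × 1.044 × 1.042 ≈ 1.2163184974.
Dividing the nominal maturity value by the price-level factor gives the value in today's money.

R$373,569.13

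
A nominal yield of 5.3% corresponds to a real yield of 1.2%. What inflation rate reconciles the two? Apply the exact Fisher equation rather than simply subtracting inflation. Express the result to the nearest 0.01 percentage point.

From (1+r_nom) = (1+r_real)(1+π), we get 1+π = (1 + 5.3%)/(1 + 1.2%) = 1.053/1.012 ≈ 1.04051.
So π ≈ 4.0514%.

4.05%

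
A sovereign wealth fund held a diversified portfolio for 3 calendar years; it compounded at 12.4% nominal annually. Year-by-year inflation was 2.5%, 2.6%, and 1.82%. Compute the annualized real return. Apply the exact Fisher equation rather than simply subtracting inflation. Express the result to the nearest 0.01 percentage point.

Cumulative inflation factor: 1.025 × 1.026 × 1.0182 ≈ 1.07079.
Nominal growth factor: 1.42003. Real growth factor = 1.42003 / 1.07079 ≈ 1.32616.
Annualized: 1.32616^(1/3) − 1 ≈ 0.09866.

9.87%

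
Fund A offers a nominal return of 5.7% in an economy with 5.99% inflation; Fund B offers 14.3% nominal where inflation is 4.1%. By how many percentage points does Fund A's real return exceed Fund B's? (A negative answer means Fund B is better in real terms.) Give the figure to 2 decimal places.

Fund A real return: 1.057/1.0599 − 1 = -0.274%.
Fund B real return: 1.143/1.041 − 1 = 9.798%.
Difference: -0.274 − 9.798 = -10.072 pp.

-10.07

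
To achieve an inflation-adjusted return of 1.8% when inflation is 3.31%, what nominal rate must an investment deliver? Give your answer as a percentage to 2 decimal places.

By the Fisher equation, 1 + r_nom = (1 + 1.8%)(1 + 3.31%) = 1.018 × 1.0331 = 1.0516958.
So r_nom = 5.16958%.

5.17%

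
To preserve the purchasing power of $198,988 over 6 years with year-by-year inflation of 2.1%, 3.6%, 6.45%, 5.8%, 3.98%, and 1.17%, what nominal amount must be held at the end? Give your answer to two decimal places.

$249,370.62

Cumulative price-level factor: 1.021 × 1.036 × 1.0645 × 1.058 × 1.0398 × 1.0117 ≈ 1.2531942515.
The nominal amount required is $198,988 scaled up by that factor.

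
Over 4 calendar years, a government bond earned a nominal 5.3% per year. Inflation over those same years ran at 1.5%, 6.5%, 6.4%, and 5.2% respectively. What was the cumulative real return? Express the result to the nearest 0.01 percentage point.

1.61%

Cumulative inflation factor: 1.015 × 1.065 × 1.064 × 1.052 ≈ 1.20997.
Nominal growth factor: 1.22946. Real growth factor = 1.22946 / 1.20997 ≈ 1.01611.
Total real return ≈ 1.6109%.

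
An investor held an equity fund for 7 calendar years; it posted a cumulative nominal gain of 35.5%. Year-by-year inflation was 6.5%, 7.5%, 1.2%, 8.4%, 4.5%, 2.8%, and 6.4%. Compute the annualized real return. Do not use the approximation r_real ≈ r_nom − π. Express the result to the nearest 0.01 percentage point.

Cumulative inflation factor: 1.065 × 1.075 × 1.012 × 1.084 × 1.045 × 1.028 × 1.064 ≈ 1.43555.
Nominal growth factor: 1.35500. Real growth factor = 1.35500 / 1.43555 ≈ 0.94389.
Annualized: 0.94389^(1/7) − 1 ≈ -0.00822.

-0.82%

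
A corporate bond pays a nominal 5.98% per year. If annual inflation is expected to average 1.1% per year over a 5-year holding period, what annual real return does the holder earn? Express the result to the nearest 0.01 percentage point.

With constant rates the annual real return is the same each year: (1+5.98%)/(1+1.1%) − 1 = 0.04827.

4.83%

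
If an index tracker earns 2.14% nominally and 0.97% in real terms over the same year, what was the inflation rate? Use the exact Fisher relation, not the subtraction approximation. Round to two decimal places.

1.16%

From (1+r_nom) = (1+r_real)(1+π), we get 1+π = (1 + 2.14%)/(1 + 0.97%) = 1.0214/1.0097 ≈ 1.01159.
So π ≈ 1.1588%.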